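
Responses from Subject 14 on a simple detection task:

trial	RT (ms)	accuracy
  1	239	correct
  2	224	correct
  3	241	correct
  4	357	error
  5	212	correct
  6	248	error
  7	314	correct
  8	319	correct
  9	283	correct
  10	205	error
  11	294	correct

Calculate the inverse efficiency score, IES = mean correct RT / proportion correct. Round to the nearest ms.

365 ms

Correct trials (n=8): 239, 224, 241, 212, 314, 319, 283, 294
Mean correct RT = 2126/8 = 265.7500 ms
Proportion correct = 8/11
IES = 265.7500 / (8/11) = 365.406 ms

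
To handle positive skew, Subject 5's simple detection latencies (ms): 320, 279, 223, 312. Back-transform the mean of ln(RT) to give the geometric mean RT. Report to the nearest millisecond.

281 ms

ln(RT): 5.7683, 5.6312, 5.4072, 5.7430
Mean ln(RT) = 22.5497/4 = 5.63743
Geometric mean = exp(5.63743) = 280.74 ms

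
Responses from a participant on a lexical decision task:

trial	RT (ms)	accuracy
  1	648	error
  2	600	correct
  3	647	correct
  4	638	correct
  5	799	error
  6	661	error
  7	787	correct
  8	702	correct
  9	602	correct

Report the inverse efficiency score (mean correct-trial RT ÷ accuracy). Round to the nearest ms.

Correct trials (n=6): 600, 647, 638, 787, 702, 602
Mean correct RT = 3976/6 = 662.6667 ms
Proportion correct = 6/9
IES = 662.6667 / (6/9) = 994.000 ms

994 ms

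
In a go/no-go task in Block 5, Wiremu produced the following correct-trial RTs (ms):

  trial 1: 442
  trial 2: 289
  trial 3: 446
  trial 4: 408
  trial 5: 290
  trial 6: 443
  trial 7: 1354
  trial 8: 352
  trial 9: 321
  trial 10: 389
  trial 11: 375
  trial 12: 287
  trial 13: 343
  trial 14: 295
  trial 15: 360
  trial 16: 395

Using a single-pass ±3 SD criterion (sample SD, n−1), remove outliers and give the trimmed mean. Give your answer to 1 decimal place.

362.3 ms

n = 16, ΣRT = 6789, M = 424.312
Σ(x−M)² = 968831.44; s = √(968831.44/15) = 254.143
Cutoffs: 424.312 ± 3·254.143 → [-338.1, 1186.7]
Outside: 1354 → excluded.
Retained (n=15): Σ = 5435, mean = 5435/15 = 362.333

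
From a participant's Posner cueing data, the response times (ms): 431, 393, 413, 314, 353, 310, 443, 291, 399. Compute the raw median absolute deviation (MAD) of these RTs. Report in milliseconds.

Sorted: 291, 310, 314, 353, 393, 399, 413, 431, 443 → median = 393
|x − 393|: 38, 0, 20, 79, 40, 83, 50, 102, 6
Sorted deviations: 0, 6, 20, 38, 40, 50, 79, 83, 102 → MAD = 40

40 ms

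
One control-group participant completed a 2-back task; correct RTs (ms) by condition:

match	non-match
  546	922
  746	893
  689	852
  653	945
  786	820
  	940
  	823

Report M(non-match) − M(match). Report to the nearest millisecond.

M(match) = 3420/5 = 684.000
M(non-match) = 6195/7 = 885.000
Difference = 885.000 − 684.000 = 201.000 ms

201 ms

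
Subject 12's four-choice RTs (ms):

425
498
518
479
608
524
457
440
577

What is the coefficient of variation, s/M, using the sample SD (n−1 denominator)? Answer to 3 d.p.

0.122

n = 9, Σ = 4526, M = 502.8889
Σ(x−M)² = 29936.889; s = √(29936.889/8) = 61.1728
CV = 61.1728 / 502.8889 = 0.12164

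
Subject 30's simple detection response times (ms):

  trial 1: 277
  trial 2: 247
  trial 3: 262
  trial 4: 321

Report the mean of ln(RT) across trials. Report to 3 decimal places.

ln(RT): 5.6240, 5.5094, 5.5683, 5.7714
Σ ln(RT) = 22.4732
Mean = 22.4732/4 = 5.61830

5.618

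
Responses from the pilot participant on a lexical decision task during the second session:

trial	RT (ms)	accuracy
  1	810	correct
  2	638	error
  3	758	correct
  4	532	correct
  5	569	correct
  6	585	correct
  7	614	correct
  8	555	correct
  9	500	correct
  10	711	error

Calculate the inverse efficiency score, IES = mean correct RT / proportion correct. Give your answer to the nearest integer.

Correct trials (n=8): 810, 758, 532, 569, 585, 614, 555, 500
Mean correct RT = 4923/8 = 615.3750 ms
Proportion correct = 8/10
IES = 615.3750 / (8/10) = 769.219 ms

769 ms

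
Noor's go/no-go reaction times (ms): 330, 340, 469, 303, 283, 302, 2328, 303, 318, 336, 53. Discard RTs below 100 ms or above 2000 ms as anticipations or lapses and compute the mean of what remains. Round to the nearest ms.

332 ms

Excluded: 53, 2328
Retained (n=9): Σ = 2984
Mean = 2984/9 = 331.5556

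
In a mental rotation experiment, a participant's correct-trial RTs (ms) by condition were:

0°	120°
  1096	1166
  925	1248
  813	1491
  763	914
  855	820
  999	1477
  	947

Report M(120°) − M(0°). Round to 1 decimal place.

243.4 ms

M(0°) = 5451/6 = 908.500
M(120°) = 8063/7 = 1151.857
Difference = 1151.857 − 908.500 = 243.357 ms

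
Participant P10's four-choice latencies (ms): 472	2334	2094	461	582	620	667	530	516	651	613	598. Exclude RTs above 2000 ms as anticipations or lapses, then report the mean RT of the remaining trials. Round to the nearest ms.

571 ms

Excluded: 2094, 2334
Retained (n=10): Σ = 5710
Mean = 5710/10 = 571.0000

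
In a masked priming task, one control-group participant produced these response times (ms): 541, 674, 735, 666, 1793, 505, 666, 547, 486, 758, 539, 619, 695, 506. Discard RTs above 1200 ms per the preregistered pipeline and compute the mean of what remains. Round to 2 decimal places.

Excluded: 1793
Retained (n=13): Σ = 7937
Mean = 7937/13 = 610.5385

610.54 ms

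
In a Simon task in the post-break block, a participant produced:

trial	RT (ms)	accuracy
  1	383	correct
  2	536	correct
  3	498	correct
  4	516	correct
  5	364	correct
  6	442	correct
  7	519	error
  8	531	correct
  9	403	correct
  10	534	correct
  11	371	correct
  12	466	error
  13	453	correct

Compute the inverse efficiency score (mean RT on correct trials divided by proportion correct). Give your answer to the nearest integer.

541 ms

Correct trials (n=11): 383, 536, 498, 516, 364, 442, 531, 403, 534, 371, 453
Mean correct RT = 5031/11 = 457.3636 ms
Proportion correct = 11/13
IES = 457.3636 / (11/13) = 540.521 ms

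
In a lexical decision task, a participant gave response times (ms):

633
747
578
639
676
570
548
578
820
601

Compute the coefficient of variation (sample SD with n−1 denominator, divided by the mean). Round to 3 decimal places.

n = 10, Σ = 6390, M = 639.0000
Σ(x−M)² = 67758.000; s = √(67758.000/9) = 86.7679
CV = 86.7679 / 639.0000 = 0.13579

0.136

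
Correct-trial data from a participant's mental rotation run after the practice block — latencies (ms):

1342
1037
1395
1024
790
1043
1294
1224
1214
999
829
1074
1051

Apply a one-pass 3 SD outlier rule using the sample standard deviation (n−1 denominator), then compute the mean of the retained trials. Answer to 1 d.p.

1101.2 ms

n = 13, ΣRT = 14316, M = 1101.231
Σ(x−M)² = 407390.31; s = √(407390.31/12) = 184.253
Cutoffs: 1101.231 ± 3·184.253 → [548.5, 1654.0]
No RTs fall outside the cutoffs; all 13 retained. Mean = 14316/13 = 1101.231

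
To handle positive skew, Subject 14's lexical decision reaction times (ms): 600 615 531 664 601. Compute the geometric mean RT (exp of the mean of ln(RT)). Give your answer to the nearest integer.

601 ms

ln(RT): 6.3969, 6.4216, 6.2748, 6.4983, 6.3986
Mean ln(RT) = 31.9902/5 = 6.39804
Geometric mean = exp(6.39804) = 600.67 ms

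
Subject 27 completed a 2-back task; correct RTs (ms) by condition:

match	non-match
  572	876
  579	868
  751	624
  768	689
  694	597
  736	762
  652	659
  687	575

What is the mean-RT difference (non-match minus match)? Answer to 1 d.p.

M(match) = 5439/8 = 679.875
M(non-match) = 5650/8 = 706.250
Difference = 706.250 − 679.875 = 26.375 ms

26.4 ms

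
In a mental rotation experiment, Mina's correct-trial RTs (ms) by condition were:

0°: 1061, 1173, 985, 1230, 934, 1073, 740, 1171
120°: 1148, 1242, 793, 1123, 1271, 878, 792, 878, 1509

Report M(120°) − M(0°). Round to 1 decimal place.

24.6 ms

M(0°) = 8367/8 = 1045.875
M(120°) = 9634/9 = 1070.444
Difference = 1070.444 − 1045.875 = 24.569 ms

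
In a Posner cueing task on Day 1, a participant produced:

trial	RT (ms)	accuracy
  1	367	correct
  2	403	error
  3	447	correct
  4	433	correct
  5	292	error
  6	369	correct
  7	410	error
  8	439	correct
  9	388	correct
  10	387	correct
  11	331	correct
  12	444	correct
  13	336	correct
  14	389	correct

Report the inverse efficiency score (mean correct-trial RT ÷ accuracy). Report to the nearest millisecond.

501 ms

Correct trials (n=11): 367, 447, 433, 369, 439, 388, 387, 331, 444, 336, 389
Mean correct RT = 4330/11 = 393.6364 ms
Proportion correct = 11/14
IES = 393.6364 / (11/14) = 500.992 ms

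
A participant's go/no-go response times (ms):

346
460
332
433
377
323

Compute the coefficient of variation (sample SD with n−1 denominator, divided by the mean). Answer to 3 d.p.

n = 6, Σ = 2271, M = 378.5000
Σ(x−M)² = 15913.500; s = √(15913.500/5) = 56.4154
CV = 56.4154 / 378.5000 = 0.14905

0.149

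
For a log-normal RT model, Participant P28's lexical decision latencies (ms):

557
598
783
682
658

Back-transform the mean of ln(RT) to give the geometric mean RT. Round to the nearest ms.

ln(RT): 6.3226, 6.3936, 6.6631, 6.5250, 6.4892
Mean ln(RT) = 32.3935/5 = 6.47870
Geometric mean = exp(6.47870) = 651.13 ms

651 ms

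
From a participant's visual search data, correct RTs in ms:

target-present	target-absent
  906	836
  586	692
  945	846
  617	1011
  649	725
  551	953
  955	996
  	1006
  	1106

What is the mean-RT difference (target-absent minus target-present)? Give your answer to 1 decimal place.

M(target-present) = 5209/7 = 744.143
M(target-absent) = 8171/9 = 907.889
Difference = 907.889 − 744.143 = 163.746 ms

163.7 ms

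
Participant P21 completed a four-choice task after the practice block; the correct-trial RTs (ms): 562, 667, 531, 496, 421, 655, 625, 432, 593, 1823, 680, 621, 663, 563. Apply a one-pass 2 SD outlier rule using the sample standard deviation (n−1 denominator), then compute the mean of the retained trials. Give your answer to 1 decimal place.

n = 14, ΣRT = 9332, M = 666.571
Σ(x−M)² = 1531337.43; s = √(1531337.43/13) = 343.213
Cutoffs: 666.571 ± 2·343.213 → [-19.9, 1353.0]
Outside: 1823 → excluded.
Retained (n=13): Σ = 7509, mean = 7509/13 = 577.615

577.6 ms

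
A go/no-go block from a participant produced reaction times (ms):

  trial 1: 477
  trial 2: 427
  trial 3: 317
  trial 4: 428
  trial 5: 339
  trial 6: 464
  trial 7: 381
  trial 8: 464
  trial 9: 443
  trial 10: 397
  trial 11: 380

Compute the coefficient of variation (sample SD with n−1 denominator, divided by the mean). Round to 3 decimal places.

n = 11, Σ = 4517, M = 410.6364
Σ(x−M)² = 27618.545; s = √(27618.545/10) = 52.5533
CV = 52.5533 / 410.6364 = 0.12798

0.128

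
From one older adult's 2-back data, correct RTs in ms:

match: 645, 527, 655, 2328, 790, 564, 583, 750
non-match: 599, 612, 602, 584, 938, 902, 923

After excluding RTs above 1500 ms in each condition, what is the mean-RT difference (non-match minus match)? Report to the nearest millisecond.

92 ms

match: exclude 2328
M(match) = 4514/7 = 644.857
M(non-match) = 5160/7 = 737.143
Difference = 737.143 − 644.857 = 92.286 ms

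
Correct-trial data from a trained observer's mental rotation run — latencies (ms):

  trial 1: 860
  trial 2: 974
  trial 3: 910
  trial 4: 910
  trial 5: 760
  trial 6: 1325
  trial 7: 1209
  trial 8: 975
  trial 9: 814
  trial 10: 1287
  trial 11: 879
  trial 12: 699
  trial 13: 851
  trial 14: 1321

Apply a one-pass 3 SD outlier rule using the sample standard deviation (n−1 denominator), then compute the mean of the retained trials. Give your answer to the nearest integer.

984 ms

n = 14, ΣRT = 13774, M = 983.857
Σ(x−M)² = 587807.71; s = √(587807.71/13) = 212.640
Cutoffs: 983.857 ± 3·212.640 → [345.9, 1621.8]
No RTs fall outside the cutoffs; all 14 retained. Mean = 13774/14 = 983.857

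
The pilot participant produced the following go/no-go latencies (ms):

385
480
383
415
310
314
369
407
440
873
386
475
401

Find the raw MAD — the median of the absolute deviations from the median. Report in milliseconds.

32 ms

Sorted: 310, 314, 369, 383, 385, 386, 401, 407, 415, 440, 475, 480, 873 → median = 401
|x − 401|: 16, 79, 18, 14, 91, 87, 32, 6, 39, 472, 15, 74, 0
Sorted deviations: 0, 6, 14, 15, 16, 18, 32, 39, 74, 79, 87, 91, 472 → MAD = 32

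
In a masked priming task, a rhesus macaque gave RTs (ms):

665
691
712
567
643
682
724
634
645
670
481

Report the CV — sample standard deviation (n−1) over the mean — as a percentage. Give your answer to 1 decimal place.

n = 11, Σ = 7114, M = 646.7273
Σ(x−M)² = 48312.182; s = √(48312.182/10) = 69.5070
CV = 69.5070 / 646.7273 = 0.10747 = 10.747%

10.7%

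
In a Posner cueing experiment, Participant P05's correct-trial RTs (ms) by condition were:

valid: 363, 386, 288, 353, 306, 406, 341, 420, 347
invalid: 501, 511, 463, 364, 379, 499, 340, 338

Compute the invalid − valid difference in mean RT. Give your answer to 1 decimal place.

M(valid) = 3210/9 = 356.667
M(invalid) = 3395/8 = 424.375
Difference = 424.375 − 356.667 = 67.708 ms

67.7 ms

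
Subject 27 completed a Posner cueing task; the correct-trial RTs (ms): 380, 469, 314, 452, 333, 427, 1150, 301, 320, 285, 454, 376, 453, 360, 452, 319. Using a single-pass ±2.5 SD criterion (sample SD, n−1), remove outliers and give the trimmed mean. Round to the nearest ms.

n = 16, ΣRT = 6845, M = 427.812
Σ(x−M)² = 617194.44; s = √(617194.44/15) = 202.845
Cutoffs: 427.812 ± 2.5·202.845 → [-79.3, 934.9]
Outside: 1150 → excluded.
Retained (n=15): Σ = 5695, mean = 5695/15 = 379.667

380 ms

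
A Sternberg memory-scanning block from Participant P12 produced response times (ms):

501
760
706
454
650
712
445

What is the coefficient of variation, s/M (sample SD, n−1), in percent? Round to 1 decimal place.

22.1%

n = 7, Σ = 4228, M = 604.0000
Σ(x−M)² = 106910.000; s = √(106910.000/6) = 133.4853
CV = 133.4853 / 604.0000 = 0.22100 = 22.100%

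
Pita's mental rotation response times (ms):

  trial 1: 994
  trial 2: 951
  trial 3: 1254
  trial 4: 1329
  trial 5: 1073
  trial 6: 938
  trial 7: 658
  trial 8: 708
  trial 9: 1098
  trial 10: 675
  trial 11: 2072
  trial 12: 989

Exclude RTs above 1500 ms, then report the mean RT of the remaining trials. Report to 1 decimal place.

Excluded: 2072
Retained (n=11): Σ = 10667
Mean = 10667/11 = 969.7273

969.7 ms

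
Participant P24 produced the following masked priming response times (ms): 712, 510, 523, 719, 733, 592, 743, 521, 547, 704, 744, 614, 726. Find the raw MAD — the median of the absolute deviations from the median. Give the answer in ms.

Sorted: 510, 521, 523, 547, 592, 614, 704, 712, 719, 726, 733, 743, 744 → median = 704
|x − 704|: 8, 194, 181, 15, 29, 112, 39, 183, 157, 0, 40, 90, 22
Sorted deviations: 0, 8, 15, 22, 29, 39, 40, 90, 112, 157, 181, 183, 194 → MAD = 40

40 ms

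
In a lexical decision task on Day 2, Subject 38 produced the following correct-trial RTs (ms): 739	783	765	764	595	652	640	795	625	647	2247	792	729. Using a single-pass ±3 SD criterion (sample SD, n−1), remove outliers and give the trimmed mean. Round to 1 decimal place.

710.5 ms

n = 13, ΣRT = 10773, M = 828.692
Σ(x−M)² = 2238330.77; s = √(2238330.77/12) = 431.888
Cutoffs: 828.692 ± 3·431.888 → [-467.0, 2124.4]
Outside: 2247 → excluded.
Retained (n=12): Σ = 8526, mean = 8526/12 = 710.500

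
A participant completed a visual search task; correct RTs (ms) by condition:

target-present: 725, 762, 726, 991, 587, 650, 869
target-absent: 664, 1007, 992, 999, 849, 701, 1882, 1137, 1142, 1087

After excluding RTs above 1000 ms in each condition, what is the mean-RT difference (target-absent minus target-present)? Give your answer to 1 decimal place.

82.4 ms

target-absent: exclude 1007, 1882, 1137, 1142, 1087
M(target-present) = 5310/7 = 758.571
M(target-absent) = 4205/5 = 841.000
Difference = 841.000 − 758.571 = 82.429 ms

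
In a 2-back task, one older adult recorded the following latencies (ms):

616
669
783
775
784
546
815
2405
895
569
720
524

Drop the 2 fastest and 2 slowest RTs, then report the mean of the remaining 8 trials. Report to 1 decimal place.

716.4 ms

Sorted: 524, 546, 569, 616, 669, 720, 775, 783, 784, 815, 895, 2405
Drop lowest 2 (524, 546) and highest 2 (895, 2405)
Remaining (n=8): Σ = 5731, mean = 5731/8 = 716.375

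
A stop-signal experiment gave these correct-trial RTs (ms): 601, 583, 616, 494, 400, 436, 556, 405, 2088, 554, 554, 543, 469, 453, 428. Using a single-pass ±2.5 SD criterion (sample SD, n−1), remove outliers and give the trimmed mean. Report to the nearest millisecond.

n = 15, ΣRT = 9180, M = 612.000
Σ(x−M)² = 2406458.00; s = √(2406458.00/14) = 414.596
Cutoffs: 612.000 ± 2.5·414.596 → [-424.5, 1648.5]
Outside: 2088 → excluded.
Retained (n=14): Σ = 7092, mean = 7092/14 = 506.571

507 ms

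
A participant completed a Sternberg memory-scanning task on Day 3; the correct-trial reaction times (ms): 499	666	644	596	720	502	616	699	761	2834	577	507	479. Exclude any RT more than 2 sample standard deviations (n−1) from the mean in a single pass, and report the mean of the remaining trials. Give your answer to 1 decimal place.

605.5 ms

n = 13, ΣRT = 10100, M = 776.923
Σ(x−M)² = 4684142.92; s = √(4684142.92/12) = 624.776
Cutoffs: 776.923 ± 2·624.776 → [-472.6, 2026.5]
Outside: 2834 → excluded.
Retained (n=12): Σ = 7266, mean = 7266/12 = 605.500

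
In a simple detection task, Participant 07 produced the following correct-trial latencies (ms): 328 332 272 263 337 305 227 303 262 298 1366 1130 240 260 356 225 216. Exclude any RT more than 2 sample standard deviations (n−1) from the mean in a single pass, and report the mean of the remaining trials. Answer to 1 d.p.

n = 17, ΣRT = 6720, M = 395.294
Σ(x−M)² = 1704037.53; s = √(1704037.53/16) = 326.347
Cutoffs: 395.294 ± 2·326.347 → [-257.4, 1048.0]
Outside: 1130, 1366 → excluded.
Retained (n=15): Σ = 4224, mean = 4224/15 = 281.600

281.6 ms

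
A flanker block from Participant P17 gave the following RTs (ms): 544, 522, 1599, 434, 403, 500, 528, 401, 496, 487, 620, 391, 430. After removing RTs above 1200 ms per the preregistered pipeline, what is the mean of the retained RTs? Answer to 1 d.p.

Excluded: 1599
Retained (n=12): Σ = 5756
Mean = 5756/12 = 479.6667

479.7 ms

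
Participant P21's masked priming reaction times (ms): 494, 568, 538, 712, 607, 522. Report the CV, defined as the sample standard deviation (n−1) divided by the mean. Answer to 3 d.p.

n = 6, Σ = 3441, M = 573.5000
Σ(x−M)² = 30567.500; s = √(30567.500/5) = 78.1889
CV = 78.1889 / 573.5000 = 0.13634

0.136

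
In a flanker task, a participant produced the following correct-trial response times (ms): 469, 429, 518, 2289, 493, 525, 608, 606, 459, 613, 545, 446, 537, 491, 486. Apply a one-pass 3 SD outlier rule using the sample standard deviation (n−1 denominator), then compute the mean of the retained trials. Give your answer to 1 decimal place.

516.1 ms

n = 15, ΣRT = 9514, M = 634.267
Σ(x−M)² = 2981044.93; s = √(2981044.93/14) = 461.445
Cutoffs: 634.267 ± 3·461.445 → [-750.1, 2018.6]
Outside: 2289 → excluded.
Retained (n=14): Σ = 7225, mean = 7225/14 = 516.071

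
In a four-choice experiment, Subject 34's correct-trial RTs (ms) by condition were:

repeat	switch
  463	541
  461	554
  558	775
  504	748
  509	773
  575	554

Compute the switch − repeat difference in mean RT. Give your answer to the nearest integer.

M(repeat) = 3070/6 = 511.667
M(switch) = 3945/6 = 657.500
Difference = 657.500 − 511.667 = 145.833 ms

146 ms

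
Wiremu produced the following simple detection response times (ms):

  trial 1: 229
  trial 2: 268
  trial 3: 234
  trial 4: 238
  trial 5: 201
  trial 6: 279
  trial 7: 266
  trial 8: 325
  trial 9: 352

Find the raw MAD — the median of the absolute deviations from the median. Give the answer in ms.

32 ms

Sorted: 201, 229, 234, 238, 266, 268, 279, 325, 352 → median = 266
|x − 266|: 37, 2, 32, 28, 65, 13, 0, 59, 86
Sorted deviations: 0, 2, 13, 28, 32, 37, 59, 65, 86 → MAD = 32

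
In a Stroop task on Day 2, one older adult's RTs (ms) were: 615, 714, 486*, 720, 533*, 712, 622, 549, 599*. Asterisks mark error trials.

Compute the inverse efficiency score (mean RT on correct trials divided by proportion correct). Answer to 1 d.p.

Correct trials (n=6): 615, 714, 720, 712, 622, 549
Mean correct RT = 3932/6 = 655.3333 ms
Proportion correct = 6/9
IES = 655.3333 / (6/9) = 983.000 ms

983.0 ms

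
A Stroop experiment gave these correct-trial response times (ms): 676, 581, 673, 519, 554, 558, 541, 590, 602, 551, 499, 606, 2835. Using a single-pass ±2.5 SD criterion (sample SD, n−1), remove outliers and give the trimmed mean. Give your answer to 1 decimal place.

n = 13, ΣRT = 9785, M = 752.692
Σ(x−M)² = 4730260.77; s = √(4730260.77/12) = 627.844
Cutoffs: 752.692 ± 2.5·627.844 → [-816.9, 2322.3]
Outside: 2835 → excluded.
Retained (n=12): Σ = 6950, mean = 6950/12 = 579.167

579.2 ms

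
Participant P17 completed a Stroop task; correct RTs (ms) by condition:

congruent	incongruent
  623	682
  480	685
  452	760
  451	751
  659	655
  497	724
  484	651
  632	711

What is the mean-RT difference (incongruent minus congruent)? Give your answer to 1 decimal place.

M(congruent) = 4278/8 = 534.750
M(incongruent) = 5619/8 = 702.375
Difference = 702.375 − 534.750 = 167.625 ms

167.6 ms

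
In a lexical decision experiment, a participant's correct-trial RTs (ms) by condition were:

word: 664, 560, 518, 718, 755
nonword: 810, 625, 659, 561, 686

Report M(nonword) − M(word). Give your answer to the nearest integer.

25 ms

M(word) = 3215/5 = 643.000
M(nonword) = 3341/5 = 668.200
Difference = 668.200 − 643.000 = 25.200 ms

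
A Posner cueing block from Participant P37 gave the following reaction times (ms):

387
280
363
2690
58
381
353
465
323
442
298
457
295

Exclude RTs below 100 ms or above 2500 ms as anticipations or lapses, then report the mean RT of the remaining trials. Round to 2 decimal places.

367.64 ms

Excluded: 58, 2690
Retained (n=11): Σ = 4044
Mean = 4044/11 = 367.6364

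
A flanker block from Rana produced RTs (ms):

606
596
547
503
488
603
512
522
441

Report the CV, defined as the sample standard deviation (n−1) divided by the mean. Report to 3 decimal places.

n = 9, Σ = 4818, M = 535.3333
Σ(x−M)² = 26296.000; s = √(26296.000/8) = 57.3324
CV = 57.3324 / 535.3333 = 0.10710

0.107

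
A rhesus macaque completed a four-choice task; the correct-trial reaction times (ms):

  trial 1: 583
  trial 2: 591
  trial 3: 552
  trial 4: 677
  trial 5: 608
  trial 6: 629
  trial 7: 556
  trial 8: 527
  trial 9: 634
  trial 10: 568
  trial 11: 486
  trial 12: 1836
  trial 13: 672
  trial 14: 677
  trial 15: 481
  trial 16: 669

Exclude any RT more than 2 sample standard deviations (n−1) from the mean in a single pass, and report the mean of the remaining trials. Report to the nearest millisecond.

594 ms

n = 16, ΣRT = 10746, M = 671.625
Σ(x−M)² = 1507597.75; s = √(1507597.75/15) = 317.028
Cutoffs: 671.625 ± 2·317.028 → [37.6, 1305.7]
Outside: 1836 → excluded.
Retained (n=15): Σ = 8910, mean = 8910/15 = 594.000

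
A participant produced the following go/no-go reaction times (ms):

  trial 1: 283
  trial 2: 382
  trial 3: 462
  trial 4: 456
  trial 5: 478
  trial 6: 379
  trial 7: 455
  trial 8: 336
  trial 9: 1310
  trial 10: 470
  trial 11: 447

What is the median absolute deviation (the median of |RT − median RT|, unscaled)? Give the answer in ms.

Sorted: 283, 336, 379, 382, 447, 455, 456, 462, 470, 478, 1310 → median = 455
|x − 455|: 172, 73, 7, 1, 23, 76, 0, 119, 855, 15, 8
Sorted deviations: 0, 1, 7, 8, 15, 23, 73, 76, 119, 172, 855 → MAD = 23

23 ms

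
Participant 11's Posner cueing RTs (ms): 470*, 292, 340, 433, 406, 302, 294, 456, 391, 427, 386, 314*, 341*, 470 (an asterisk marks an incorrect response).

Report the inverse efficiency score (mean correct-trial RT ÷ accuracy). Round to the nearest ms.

Correct trials (n=11): 292, 340, 433, 406, 302, 294, 456, 391, 427, 386, 470
Mean correct RT = 4197/11 = 381.5455 ms
Proportion correct = 11/14
IES = 381.5455 / (11/14) = 485.603 ms

486 ms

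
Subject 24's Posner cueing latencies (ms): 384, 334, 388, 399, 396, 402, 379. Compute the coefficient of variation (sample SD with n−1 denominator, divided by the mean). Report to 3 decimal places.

n = 7, Σ = 2682, M = 383.1429
Σ(x−M)² = 3228.857; s = √(3228.857/6) = 23.1979
CV = 23.1979 / 383.1429 = 0.06055

0.061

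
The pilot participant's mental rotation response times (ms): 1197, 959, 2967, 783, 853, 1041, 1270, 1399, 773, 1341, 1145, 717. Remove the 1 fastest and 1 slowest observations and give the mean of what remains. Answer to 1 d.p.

Sorted: 717, 773, 783, 853, 959, 1041, 1145, 1197, 1270, 1341, 1399, 2967
Drop lowest 1 (717) and highest 1 (2967)
Remaining (n=10): Σ = 10761, mean = 10761/10 = 1076.100

1076.1 ms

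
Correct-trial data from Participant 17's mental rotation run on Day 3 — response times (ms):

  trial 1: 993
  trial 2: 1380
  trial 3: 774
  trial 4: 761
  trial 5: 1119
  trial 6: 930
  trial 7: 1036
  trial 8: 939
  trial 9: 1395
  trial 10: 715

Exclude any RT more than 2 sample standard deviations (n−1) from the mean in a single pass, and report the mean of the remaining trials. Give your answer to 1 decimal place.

n = 10, ΣRT = 10042, M = 1004.200
Σ(x−M)² = 513797.60; s = √(513797.60/9) = 238.932
Cutoffs: 1004.200 ± 2·238.932 → [526.3, 1482.1]
No RTs fall outside the cutoffs; all 10 retained. Mean = 10042/10 = 1004.200

1004.2 ms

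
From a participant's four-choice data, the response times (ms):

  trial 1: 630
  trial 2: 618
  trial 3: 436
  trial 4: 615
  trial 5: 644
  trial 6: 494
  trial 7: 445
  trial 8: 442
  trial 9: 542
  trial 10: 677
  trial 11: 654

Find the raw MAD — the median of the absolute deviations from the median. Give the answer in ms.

62 ms

Sorted: 436, 442, 445, 494, 542, 615, 618, 630, 644, 654, 677 → median = 615
|x − 615|: 15, 3, 179, 0, 29, 121, 170, 173, 73, 62, 39
Sorted deviations: 0, 3, 15, 29, 39, 62, 73, 121, 170, 173, 179 → MAD = 62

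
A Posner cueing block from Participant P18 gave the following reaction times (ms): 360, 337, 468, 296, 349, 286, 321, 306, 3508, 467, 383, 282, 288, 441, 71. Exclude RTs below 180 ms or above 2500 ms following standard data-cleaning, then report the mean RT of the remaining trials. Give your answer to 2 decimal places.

Excluded: 71, 3508
Retained (n=13): Σ = 4584
Mean = 4584/13 = 352.6154

352.62 ms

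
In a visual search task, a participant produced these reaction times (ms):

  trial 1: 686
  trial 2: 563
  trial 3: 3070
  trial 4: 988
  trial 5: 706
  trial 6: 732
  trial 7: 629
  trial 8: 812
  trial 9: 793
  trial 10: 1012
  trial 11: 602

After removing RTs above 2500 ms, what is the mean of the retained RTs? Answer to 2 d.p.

Excluded: 3070
Retained (n=10): Σ = 7523
Mean = 7523/10 = 752.3000

752.30 ms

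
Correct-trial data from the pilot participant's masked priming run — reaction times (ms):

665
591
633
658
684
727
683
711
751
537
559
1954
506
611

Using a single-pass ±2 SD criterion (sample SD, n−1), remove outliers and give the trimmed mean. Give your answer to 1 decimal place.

n = 14, ΣRT = 10270, M = 733.571
Σ(x−M)² = 1672099.43; s = √(1672099.43/13) = 358.641
Cutoffs: 733.571 ± 2·358.641 → [16.3, 1450.9]
Outside: 1954 → excluded.
Retained (n=13): Σ = 8316, mean = 8316/13 = 639.692

639.7 ms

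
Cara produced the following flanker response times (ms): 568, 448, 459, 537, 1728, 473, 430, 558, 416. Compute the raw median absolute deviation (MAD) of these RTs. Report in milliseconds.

57 ms

Sorted: 416, 430, 448, 459, 473, 537, 558, 568, 1728 → median = 473
|x − 473|: 95, 25, 14, 64, 1255, 0, 43, 85, 57
Sorted deviations: 0, 14, 25, 43, 57, 64, 85, 95, 1255 → MAD = 57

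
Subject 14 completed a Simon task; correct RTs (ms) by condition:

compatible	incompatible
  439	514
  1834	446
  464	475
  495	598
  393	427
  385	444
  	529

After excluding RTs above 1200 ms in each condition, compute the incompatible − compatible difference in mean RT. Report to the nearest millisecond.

55 ms

compatible: exclude 1834
M(compatible) = 2176/5 = 435.200
M(incompatible) = 3433/7 = 490.429
Difference = 490.429 − 435.200 = 55.229 ms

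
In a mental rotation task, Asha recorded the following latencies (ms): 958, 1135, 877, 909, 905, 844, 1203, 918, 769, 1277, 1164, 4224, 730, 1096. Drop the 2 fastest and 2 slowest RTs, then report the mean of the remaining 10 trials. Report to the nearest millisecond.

1001 ms

Sorted: 730, 769, 844, 877, 905, 909, 918, 958, 1096, 1135, 1164, 1203, 1277, 4224
Drop lowest 2 (730, 769) and highest 2 (1277, 4224)
Remaining (n=10): Σ = 10009, mean = 10009/10 = 1000.900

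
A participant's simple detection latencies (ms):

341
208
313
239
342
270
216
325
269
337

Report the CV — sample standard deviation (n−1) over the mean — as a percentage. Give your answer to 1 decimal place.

n = 10, Σ = 2860, M = 286.0000
Σ(x−M)² = 24750.000; s = √(24750.000/9) = 52.4404
CV = 52.4404 / 286.0000 = 0.18336 = 18.336%

18.3%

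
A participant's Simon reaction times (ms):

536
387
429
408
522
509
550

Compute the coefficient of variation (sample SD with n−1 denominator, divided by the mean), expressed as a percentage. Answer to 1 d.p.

14.1%

n = 7, Σ = 3341, M = 477.2857
Σ(x−M)² = 27023.429; s = √(27023.429/6) = 67.1111
CV = 67.1111 / 477.2857 = 0.14061 = 14.061%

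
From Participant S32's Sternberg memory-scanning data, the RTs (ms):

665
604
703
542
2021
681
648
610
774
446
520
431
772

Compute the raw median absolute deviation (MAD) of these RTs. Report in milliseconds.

Sorted: 431, 446, 520, 542, 604, 610, 648, 665, 681, 703, 772, 774, 2021 → median = 648
|x − 648|: 17, 44, 55, 106, 1373, 33, 0, 38, 126, 202, 128, 217, 124
Sorted deviations: 0, 17, 33, 38, 44, 55, 106, 124, 126, 128, 202, 217, 1373 → MAD = 106

106 ms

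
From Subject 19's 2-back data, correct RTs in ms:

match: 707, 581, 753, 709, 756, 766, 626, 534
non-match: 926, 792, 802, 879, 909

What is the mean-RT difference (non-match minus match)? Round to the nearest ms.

183 ms

M(match) = 5432/8 = 679.000
M(non-match) = 4308/5 = 861.600
Difference = 861.600 − 679.000 = 182.600 ms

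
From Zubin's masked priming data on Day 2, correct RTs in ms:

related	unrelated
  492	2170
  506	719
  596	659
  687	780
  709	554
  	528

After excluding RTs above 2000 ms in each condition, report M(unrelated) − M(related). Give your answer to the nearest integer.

unrelated: exclude 2170
M(related) = 2990/5 = 598.000
M(unrelated) = 3240/5 = 648.000
Difference = 648.000 − 598.000 = 50.000 ms

50 ms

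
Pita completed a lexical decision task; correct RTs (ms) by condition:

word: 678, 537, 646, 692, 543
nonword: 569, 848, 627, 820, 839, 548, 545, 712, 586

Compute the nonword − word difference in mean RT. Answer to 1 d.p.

M(word) = 3096/5 = 619.200
M(nonword) = 6094/9 = 677.111
Difference = 677.111 − 619.200 = 57.911 ms

57.9 ms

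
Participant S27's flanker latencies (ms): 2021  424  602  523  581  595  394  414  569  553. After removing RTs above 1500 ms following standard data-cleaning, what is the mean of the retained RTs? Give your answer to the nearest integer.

517 ms

Excluded: 2021
Retained (n=9): Σ = 4655
Mean = 4655/9 = 517.2222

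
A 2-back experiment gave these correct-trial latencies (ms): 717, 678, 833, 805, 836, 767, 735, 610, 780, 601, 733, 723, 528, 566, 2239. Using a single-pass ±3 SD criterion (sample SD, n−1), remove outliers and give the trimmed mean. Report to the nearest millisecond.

n = 15, ΣRT = 12151, M = 810.067
Σ(x−M)² = 2313956.93; s = √(2313956.93/14) = 406.550
Cutoffs: 810.067 ± 3·406.550 → [-409.6, 2029.7]
Outside: 2239 → excluded.
Retained (n=14): Σ = 9912, mean = 9912/14 = 708.000

708 ms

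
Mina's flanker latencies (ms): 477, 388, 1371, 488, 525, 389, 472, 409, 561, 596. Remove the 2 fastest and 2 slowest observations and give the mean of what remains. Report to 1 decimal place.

488.7 ms

Sorted: 388, 389, 409, 472, 477, 488, 525, 561, 596, 1371
Drop lowest 2 (388, 389) and highest 2 (596, 1371)
Remaining (n=6): Σ = 2932, mean = 2932/6 = 488.667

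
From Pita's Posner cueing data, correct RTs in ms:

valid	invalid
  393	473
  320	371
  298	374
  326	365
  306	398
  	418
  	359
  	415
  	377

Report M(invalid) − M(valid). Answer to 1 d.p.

65.8 ms

M(valid) = 1643/5 = 328.600
M(invalid) = 3550/9 = 394.444
Difference = 394.444 − 328.600 = 65.844 ms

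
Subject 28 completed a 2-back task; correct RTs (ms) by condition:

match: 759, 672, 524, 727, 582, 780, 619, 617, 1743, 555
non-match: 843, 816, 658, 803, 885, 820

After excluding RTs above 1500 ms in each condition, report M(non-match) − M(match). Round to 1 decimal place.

match: exclude 1743
M(match) = 5835/9 = 648.333
M(non-match) = 4825/6 = 804.167
Difference = 804.167 − 648.333 = 155.833 ms

155.8 ms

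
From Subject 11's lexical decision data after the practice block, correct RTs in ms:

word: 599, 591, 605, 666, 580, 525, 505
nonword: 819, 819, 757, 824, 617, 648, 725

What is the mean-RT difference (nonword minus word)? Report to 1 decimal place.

M(word) = 4071/7 = 581.571
M(nonword) = 5209/7 = 744.143
Difference = 744.143 − 581.571 = 162.571 ms

162.6 ms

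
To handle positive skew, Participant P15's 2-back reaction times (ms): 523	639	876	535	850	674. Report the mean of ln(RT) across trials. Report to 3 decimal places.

6.506

ln(RT): 6.2596, 6.4599, 6.7754, 6.2823, 6.7452, 6.5132
Σ ln(RT) = 39.0356
Mean = 39.0356/6 = 6.50593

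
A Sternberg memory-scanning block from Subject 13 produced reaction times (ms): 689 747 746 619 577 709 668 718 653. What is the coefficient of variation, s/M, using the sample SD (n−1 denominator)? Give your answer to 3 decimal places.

n = 9, Σ = 6126, M = 680.6667
Σ(x−M)² = 26410.000; s = √(26410.000/8) = 57.4565
CV = 57.4565 / 680.6667 = 0.08441

0.084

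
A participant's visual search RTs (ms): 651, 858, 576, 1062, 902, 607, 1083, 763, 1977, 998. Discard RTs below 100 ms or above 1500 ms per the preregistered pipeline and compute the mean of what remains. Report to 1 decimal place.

Excluded: 1977
Retained (n=9): Σ = 7500
Mean = 7500/9 = 833.3333

833.3 ms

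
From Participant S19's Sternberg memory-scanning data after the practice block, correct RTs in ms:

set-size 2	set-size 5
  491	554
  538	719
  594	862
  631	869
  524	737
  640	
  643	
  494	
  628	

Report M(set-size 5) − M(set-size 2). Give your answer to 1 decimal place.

172.3 ms

M(set-size 2) = 5183/9 = 575.889
M(set-size 5) = 3741/5 = 748.200
Difference = 748.200 − 575.889 = 172.311 ms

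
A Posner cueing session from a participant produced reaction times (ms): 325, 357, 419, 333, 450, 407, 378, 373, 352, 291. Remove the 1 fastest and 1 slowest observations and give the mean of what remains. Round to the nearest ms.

Sorted: 291, 325, 333, 352, 357, 373, 378, 407, 419, 450
Drop lowest 1 (291) and highest 1 (450)
Remaining (n=8): Σ = 2944, mean = 2944/8 = 368.000

368 ms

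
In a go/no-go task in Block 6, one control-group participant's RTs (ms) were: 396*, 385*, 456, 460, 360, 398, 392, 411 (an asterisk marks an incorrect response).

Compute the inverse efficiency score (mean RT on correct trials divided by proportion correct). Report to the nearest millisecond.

Correct trials (n=6): 456, 460, 360, 398, 392, 411
Mean correct RT = 2477/6 = 412.8333 ms
Proportion correct = 6/8
IES = 412.8333 / (6/8) = 550.444 ms

550 ms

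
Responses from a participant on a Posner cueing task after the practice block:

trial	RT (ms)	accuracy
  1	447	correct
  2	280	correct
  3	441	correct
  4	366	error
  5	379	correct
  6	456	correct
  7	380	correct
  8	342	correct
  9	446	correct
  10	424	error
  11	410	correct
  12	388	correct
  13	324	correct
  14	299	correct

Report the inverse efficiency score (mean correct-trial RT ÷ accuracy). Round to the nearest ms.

446 ms

Correct trials (n=12): 447, 280, 441, 379, 456, 380, 342, 446, 410, 388, 324, 299
Mean correct RT = 4592/12 = 382.6667 ms
Proportion correct = 12/14
IES = 382.6667 / (12/14) = 446.444 ms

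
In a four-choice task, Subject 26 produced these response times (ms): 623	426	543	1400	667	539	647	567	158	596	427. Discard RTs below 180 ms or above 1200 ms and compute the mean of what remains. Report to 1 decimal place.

559.4 ms

Excluded: 158, 1400
Retained (n=9): Σ = 5035
Mean = 5035/9 = 559.4444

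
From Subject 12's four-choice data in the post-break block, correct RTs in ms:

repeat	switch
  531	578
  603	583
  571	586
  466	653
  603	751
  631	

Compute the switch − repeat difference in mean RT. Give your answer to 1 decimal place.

M(repeat) = 3405/6 = 567.500
M(switch) = 3151/5 = 630.200
Difference = 630.200 − 567.500 = 62.700 ms

62.7 ms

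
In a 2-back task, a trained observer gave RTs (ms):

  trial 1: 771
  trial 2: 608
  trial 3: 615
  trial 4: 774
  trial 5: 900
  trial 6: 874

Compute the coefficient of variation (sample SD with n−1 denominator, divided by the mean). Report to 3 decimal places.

0.164

n = 6, Σ = 4542, M = 757.0000
Σ(x−M)² = 76988.000; s = √(76988.000/5) = 124.0871
CV = 124.0871 / 757.0000 = 0.16392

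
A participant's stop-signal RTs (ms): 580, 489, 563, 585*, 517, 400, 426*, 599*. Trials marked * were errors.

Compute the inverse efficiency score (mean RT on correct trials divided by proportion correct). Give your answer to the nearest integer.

Correct trials (n=5): 580, 489, 563, 517, 400
Mean correct RT = 2549/5 = 509.8000 ms
Proportion correct = 5/8
IES = 509.8000 / (5/8) = 815.680 ms

816 ms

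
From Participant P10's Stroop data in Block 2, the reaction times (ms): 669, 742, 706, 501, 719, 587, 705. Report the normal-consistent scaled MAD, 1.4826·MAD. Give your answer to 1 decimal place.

Sorted: 501, 587, 669, 705, 706, 719, 742 → median = 705
|x − 705| sorted: 0, 1, 14, 36, 37, 118, 204 → MAD = 36
Robust SD ≈ 1.4826 × 36 = 53.374

53.4 ms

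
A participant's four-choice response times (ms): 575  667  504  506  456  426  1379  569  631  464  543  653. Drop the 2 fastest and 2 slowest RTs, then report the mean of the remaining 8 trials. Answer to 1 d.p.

555.6 ms

Sorted: 426, 456, 464, 504, 506, 543, 569, 575, 631, 653, 667, 1379
Drop lowest 2 (426, 456) and highest 2 (667, 1379)
Remaining (n=8): Σ = 4445, mean = 4445/8 = 555.625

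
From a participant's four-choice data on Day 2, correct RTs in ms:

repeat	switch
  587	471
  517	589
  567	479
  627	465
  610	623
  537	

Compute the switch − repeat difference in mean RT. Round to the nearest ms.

M(repeat) = 3445/6 = 574.167
M(switch) = 2627/5 = 525.400
Difference = 525.400 − 574.167 = -48.767 ms

-49 ms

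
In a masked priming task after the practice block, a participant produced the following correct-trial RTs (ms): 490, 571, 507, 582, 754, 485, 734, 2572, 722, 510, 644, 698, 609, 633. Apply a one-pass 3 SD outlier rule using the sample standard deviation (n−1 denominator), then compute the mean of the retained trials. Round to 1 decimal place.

610.7 ms

n = 14, ΣRT = 10511, M = 750.786
Σ(x−M)² = 3682980.36; s = √(3682980.36/13) = 532.265
Cutoffs: 750.786 ± 3·532.265 → [-846.0, 2347.6]
Outside: 2572 → excluded.
Retained (n=13): Σ = 7939, mean = 7939/13 = 610.692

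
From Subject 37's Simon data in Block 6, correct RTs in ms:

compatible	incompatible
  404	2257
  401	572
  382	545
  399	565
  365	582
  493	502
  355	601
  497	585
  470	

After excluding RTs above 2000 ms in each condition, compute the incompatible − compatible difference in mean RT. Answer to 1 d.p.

incompatible: exclude 2257
M(compatible) = 3766/9 = 418.444
M(incompatible) = 3952/7 = 564.571
Difference = 564.571 − 418.444 = 146.127 ms

146.1 ms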